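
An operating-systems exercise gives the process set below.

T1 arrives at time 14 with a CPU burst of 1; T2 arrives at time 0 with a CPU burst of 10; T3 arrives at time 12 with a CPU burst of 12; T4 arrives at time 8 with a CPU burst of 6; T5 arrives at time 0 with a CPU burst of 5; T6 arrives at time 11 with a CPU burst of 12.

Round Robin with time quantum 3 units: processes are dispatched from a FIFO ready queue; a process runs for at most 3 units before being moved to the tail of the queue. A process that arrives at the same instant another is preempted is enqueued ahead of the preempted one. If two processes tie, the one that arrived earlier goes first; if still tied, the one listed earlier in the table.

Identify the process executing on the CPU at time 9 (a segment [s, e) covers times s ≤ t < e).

T5

Gantt: | T2 0-3 | T5 3-6 | T2 6-9 | T5 9-11 | T4 11-14 | T2 14-17 | T6 17-20 | T3 20-23 | T1 23-24 | T4 24-27 | T2 27-28 | T6 28-31 | T3 31-34 | T6 34-37 | T3 37-40 | T6 40-43 | T3 43-46 |
Completion: T1=24  T2=28  T3=46  T4=27  T5=11  T6=43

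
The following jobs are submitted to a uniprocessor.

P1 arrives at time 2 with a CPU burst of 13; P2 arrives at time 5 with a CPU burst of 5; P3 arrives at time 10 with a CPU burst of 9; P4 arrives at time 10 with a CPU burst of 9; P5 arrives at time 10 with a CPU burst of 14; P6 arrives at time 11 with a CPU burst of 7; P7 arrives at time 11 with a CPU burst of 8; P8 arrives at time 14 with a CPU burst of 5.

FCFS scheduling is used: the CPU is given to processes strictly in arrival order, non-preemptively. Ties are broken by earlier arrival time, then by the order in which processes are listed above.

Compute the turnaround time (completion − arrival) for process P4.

28

Gantt: | idle 0-2 | P1 2-15 | P2 15-20 | P3 20-29 | P4 29-38 | P5 38-52 | P6 52-59 | P7 59-67 | P8 67-72 |
Completion: P1=15  P2=20  P3=29  P4=38  P5=52  P6=59  P7=67  P8=72
Turnaround (C−A): P1=13  P2=15  P3=19  P4=28  P5=42  P6=48  P7=56  P8=58
Turnaround(P4) = completion − arrival = 38 − 10 = 28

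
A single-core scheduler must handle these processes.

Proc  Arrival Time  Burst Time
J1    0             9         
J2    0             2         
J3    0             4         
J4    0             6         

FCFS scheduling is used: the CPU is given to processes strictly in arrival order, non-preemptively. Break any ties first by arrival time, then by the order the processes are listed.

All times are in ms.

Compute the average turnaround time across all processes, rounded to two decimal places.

Gantt: | J1 0-9 | J2 9-11 | J3 11-15 | J4 15-21 |
Completion: J1=9  J2=11  J3=15  J4=21
Turnaround (C−A): J1=9  J2=11  J3=15  J4=21
Turnaround times: J1=9, J2=11, J3=15, J4=21
Average turnaround = (9+11+15+21) / 4 = 56/4 = 14.00

14.00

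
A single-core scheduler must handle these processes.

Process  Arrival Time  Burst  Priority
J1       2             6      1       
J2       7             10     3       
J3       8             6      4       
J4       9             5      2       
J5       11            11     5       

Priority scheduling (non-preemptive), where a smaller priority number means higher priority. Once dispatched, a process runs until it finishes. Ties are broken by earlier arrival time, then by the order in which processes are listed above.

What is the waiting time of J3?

15

Gantt: | idle 0-2 | J1 2-8 | J2 8-18 | J4 18-23 | J3 23-29 | J5 29-40 |
Completion: J1=8  J2=18  J3=29  J4=23  J5=40
Waiting(J3) = turnaround − burst = 21 − 6 = 15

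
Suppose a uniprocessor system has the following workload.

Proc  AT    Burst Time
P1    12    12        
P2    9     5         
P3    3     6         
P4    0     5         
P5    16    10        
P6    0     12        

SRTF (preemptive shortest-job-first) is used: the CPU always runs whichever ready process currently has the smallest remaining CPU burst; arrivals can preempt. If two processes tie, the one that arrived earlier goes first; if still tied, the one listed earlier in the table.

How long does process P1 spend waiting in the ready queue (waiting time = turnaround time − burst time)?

26

Timeline: | P4 0-5 | P3 5-11 | P2 11-16 | P5 16-26 | P6 26-38 | P1 38-50 |
Completion: P1=50  P2=16  P3=11  P4=5  P5=26  P6=38
Turnaround (C−A): P1=38  P2=7  P3=8  P4=5  P5=10  P6=38
Waiting(P1) = turnaround − burst = 38 − 12 = 26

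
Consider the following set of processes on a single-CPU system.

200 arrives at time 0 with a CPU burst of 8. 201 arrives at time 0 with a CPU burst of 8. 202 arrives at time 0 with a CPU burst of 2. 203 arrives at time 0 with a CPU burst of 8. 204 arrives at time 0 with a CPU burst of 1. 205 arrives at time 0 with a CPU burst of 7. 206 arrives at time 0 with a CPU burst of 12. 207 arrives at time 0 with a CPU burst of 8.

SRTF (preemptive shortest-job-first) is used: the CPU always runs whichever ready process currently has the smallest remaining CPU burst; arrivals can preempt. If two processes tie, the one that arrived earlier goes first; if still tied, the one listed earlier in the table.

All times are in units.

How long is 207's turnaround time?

42

Gantt: | 204 0-1 | 202 1-3 | 205 3-10 | 200 10-18 | 201 18-26 | 203 26-34 | 207 34-42 | 206 42-54 |
Completion: 200=18  201=26  202=3  203=34  204=1  205=10  206=54  207=42
Turnaround (C−A): 200=18  201=26  202=3  203=34  204=1  205=10  206=54  207=42
Turnaround(207) = completion − arrival = 42 − 0 = 42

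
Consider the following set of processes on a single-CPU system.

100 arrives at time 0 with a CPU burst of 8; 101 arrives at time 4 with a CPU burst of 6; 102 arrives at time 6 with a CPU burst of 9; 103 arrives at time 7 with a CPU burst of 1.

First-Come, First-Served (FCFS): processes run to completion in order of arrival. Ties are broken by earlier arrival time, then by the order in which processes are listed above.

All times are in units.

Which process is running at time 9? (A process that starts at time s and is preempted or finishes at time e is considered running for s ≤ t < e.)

Timeline: | 100 0-8 | 101 8-14 | 102 14-23 | 103 23-24 |
Completion: 100=8  101=14  102=23  103=24
Turnaround (C−A): 100=8  101=10  102=17  103=17

101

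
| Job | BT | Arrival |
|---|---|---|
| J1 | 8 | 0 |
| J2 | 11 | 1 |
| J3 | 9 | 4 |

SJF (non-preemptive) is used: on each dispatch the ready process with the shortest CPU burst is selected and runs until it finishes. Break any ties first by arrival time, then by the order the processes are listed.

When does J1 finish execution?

8

Schedule: | J1 0-8 | J3 8-17 | J2 17-28 |
Completion: J1=8  J2=28  J3=17
Turnaround (C−A): J1=8  J2=27  J3=13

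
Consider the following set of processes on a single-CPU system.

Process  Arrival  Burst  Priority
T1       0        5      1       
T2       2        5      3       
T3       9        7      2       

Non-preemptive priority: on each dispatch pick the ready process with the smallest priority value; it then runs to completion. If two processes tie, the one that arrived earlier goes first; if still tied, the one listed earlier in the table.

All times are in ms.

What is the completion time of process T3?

17

Timeline: | T1 0-5 | T2 5-10 | T3 10-17 |
Completion: T1=5  T2=10  T3=17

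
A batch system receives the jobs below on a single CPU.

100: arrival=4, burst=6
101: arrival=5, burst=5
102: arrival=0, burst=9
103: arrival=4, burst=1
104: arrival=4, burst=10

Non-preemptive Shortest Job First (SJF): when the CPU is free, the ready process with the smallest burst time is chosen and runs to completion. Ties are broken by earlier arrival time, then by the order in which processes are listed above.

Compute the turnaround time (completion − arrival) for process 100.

17

Gantt: | 102 0-9 | 103 9-10 | 101 10-15 | 100 15-21 | 104 21-31 |
Completion: 100=21  101=15  102=9  103=10  104=31
Turnaround (C−A): 100=17  101=10  102=9  103=6  104=27
Turnaround(100) = completion − arrival = 21 − 4 = 17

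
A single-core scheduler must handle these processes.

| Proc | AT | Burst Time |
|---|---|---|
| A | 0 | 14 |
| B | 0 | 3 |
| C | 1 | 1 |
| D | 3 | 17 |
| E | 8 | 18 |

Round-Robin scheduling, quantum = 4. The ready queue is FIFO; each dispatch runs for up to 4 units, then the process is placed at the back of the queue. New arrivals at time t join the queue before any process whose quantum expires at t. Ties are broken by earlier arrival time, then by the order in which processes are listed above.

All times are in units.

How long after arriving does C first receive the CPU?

6

Gantt: | A 0-4 | B 4-7 | C 7-8 | D 8-12 | A 12-16 | E 16-20 | D 20-24 | A 24-28 | E 28-32 | D 32-36 | A 36-38 | E 38-42 | D 42-46 | E 46-50 | D 50-51 | E 51-53 |
Completion: A=38  B=7  C=8  D=51  E=53
Turnaround (C−A): A=38  B=7  C=7  D=48  E=45
Response(C) = first start − arrival = 7 − 1 = 6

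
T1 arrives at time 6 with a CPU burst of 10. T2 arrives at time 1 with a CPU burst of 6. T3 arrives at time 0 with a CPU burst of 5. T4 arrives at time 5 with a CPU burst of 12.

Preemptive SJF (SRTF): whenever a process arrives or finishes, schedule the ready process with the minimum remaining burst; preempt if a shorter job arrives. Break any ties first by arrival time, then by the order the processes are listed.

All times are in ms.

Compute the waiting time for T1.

Schedule: | T3 0-5 | T2 5-11 | T1 11-21 | T4 21-33 |
Completion: T1=21  T2=11  T3=5  T4=33
Turnaround (C−A): T1=15  T2=10  T3=5  T4=28
Waiting(T1) = turnaround − burst = 15 − 10 = 5

5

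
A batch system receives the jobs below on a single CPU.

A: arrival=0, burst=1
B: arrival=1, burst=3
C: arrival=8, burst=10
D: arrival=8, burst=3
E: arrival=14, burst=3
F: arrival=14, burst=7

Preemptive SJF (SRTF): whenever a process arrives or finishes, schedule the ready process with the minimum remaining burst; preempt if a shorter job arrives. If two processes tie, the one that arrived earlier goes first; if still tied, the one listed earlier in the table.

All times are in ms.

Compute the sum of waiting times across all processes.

Gantt: | A 0-1 | B 1-4 | idle 4-8 | D 8-11 | C 11-14 | E 14-17 | C 17-24 | F 24-31 |
Completion: A=1  B=4  C=24  D=11  E=17  F=31
Waiting = turnaround − burst: A=0, B=0, C=6, D=0, E=0, F=10
Total waiting = 0 + 0 + 6 + 0 + 0 + 10 = 16

16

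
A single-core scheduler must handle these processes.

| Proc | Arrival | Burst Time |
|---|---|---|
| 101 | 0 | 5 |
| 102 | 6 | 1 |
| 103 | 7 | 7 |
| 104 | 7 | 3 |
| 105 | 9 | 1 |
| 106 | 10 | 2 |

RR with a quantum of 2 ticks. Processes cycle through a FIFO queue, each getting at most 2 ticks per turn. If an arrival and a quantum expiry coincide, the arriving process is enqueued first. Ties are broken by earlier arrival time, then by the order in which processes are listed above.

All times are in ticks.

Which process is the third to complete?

105

Schedule: | 101 0-5 | idle 5-6 | 102 6-7 | 103 7-9 | 104 9-11 | 105 11-12 | 103 12-14 | 106 14-16 | 104 16-17 | 103 17-20 |
Completion: 101=5  102=7  103=20  104=17  105=12  106=16
Finish order: 101 → 102 → 105 → 106 → 104 → 103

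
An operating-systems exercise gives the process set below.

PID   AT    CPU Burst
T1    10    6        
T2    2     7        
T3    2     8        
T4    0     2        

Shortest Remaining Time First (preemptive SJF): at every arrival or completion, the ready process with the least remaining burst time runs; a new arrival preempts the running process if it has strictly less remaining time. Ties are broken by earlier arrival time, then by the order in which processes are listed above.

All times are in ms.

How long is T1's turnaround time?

Gantt: | T4 0-2 | T2 2-9 | T3 9-10 | T1 10-16 | T3 16-23 |
Completion: T1=16  T2=9  T3=23  T4=2
Turnaround(T1) = completion − arrival = 16 − 10 = 6

6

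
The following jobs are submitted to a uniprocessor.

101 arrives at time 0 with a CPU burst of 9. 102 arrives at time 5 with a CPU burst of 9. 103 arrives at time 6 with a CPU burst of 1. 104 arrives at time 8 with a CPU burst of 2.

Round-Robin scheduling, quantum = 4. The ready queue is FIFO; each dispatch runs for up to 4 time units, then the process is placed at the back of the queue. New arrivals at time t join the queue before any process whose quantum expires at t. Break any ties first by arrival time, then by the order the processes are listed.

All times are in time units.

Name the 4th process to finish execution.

102

Schedule: | 101 0-8 | 102 8-12 | 103 12-13 | 104 13-15 | 101 15-16 | 102 16-21 |
Completion: 101=16  102=21  103=13  104=15
Turnaround (C−A): 101=16  102=16  103=7  104=7
Finish order: 103 → 104 → 101 → 102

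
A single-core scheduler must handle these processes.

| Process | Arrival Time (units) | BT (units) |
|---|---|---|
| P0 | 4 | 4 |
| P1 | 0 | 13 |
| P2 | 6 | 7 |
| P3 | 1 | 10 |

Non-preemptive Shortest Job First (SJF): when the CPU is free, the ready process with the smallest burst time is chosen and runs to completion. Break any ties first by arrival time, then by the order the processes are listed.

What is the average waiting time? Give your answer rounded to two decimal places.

Timeline: | P1 0-13 | P0 13-17 | P2 17-24 | P3 24-34 |
Completion: P0=17  P1=13  P2=24  P3=34
Waiting times: P0=9, P1=0, P2=11, P3=23
Average waiting = (9+0+11+23) / 4 = 43/4 = 10.75

10.75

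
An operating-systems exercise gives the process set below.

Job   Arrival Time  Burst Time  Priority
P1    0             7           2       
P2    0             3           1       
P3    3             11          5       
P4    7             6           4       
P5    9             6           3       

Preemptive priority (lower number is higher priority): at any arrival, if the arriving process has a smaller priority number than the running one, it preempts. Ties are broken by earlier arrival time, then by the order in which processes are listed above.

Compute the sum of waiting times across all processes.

Timeline: | P2 0-3 | P1 3-10 | P5 10-16 | P4 16-22 | P3 22-33 |
Completion: P1=10  P2=3  P3=33  P4=22  P5=16
Turnaround (C−A): P1=10  P2=3  P3=30  P4=15  P5=7
Waiting = turnaround − burst: P1=3, P2=0, P3=19, P4=9, P5=1
Total waiting = 3 + 0 + 19 + 9 + 1 = 32

32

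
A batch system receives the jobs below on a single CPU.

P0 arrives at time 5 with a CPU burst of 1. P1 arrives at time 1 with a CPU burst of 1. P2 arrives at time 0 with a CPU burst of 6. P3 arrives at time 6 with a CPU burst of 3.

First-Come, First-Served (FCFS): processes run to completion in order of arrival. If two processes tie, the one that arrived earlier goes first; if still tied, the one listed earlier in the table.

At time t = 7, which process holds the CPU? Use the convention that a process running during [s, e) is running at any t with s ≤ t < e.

P0

Schedule: | P2 0-6 | P1 6-7 | P0 7-8 | P3 8-11 |
Completion: P0=8  P1=7  P2=6  P3=11
Turnaround (C−A): P0=3  P1=6  P2=6  P3=5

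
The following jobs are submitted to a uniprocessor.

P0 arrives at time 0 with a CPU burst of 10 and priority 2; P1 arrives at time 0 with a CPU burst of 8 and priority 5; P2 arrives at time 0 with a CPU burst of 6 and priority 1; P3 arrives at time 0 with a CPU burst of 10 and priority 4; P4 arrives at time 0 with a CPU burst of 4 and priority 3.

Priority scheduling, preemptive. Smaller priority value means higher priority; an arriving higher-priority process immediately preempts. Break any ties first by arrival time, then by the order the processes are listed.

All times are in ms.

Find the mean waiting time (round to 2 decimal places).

14.40

Timeline: | P2 0-6 | P0 6-16 | P4 16-20 | P3 20-30 | P1 30-38 |
Completion: P0=16  P1=38  P2=6  P3=30  P4=20
Waiting times: P0=6, P1=30, P2=0, P3=20, P4=16
Average waiting = (6+30+0+20+16) / 5 = 72/5 = 14.40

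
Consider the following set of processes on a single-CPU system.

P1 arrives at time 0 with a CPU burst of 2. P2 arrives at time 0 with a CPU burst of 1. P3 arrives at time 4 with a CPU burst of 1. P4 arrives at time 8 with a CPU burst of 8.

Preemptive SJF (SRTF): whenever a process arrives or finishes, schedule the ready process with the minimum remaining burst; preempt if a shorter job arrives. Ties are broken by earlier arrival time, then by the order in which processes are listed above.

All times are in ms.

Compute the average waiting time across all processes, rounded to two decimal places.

0.25

Timeline: | P2 0-1 | P1 1-3 | idle 3-4 | P3 4-5 | idle 5-8 | P4 8-16 |
Completion: P1=3  P2=1  P3=5  P4=16
Turnaround (C−A): P1=3  P2=1  P3=1  P4=8
Waiting times: P1=1, P2=0, P3=0, P4=0
Average waiting = (1+0+0+0) / 4 = 1/4 = 0.25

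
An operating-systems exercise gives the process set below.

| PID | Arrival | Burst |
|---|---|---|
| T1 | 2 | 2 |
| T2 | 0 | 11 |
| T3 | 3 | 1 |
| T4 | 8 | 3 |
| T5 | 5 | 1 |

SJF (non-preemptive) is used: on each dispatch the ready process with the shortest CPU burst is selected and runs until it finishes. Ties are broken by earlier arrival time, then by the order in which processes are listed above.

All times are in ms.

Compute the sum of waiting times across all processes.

Timeline: | T2 0-11 | T3 11-12 | T5 12-13 | T1 13-15 | T4 15-18 |
Completion: T1=15  T2=11  T3=12  T4=18  T5=13
Waiting = turnaround − burst: T1=11, T2=0, T3=8, T4=7, T5=7
Total waiting = 11 + 0 + 8 + 7 + 7 = 33

33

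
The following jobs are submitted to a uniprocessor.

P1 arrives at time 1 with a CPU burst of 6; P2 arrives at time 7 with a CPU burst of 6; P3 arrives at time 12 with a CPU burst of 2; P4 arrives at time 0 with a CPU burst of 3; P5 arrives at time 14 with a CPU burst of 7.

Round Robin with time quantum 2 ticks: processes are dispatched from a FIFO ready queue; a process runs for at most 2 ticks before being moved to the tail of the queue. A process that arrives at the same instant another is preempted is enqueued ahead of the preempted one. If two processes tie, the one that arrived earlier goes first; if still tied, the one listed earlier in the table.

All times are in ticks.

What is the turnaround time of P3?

3

Gantt: | P4 0-2 | P1 2-4 | P4 4-5 | P1 5-7 | P2 7-9 | P1 9-11 | P2 11-13 | P3 13-15 | P2 15-17 | P5 17-24 |
Completion: P1=11  P2=17  P3=15  P4=5  P5=24
Turnaround(P3) = completion − arrival = 15 − 12 = 3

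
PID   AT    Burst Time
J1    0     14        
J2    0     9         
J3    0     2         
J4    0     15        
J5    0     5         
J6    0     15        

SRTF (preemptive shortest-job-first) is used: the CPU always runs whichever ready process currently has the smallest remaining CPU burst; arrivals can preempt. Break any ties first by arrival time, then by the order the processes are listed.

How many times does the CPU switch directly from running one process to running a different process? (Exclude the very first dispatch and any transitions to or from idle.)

Schedule: | J3 0-2 | J5 2-7 | J2 7-16 | J1 16-30 | J4 30-45 | J6 45-60 |
Completion: J1=30  J2=16  J3=2  J4=45  J5=7  J6=60
Turnaround (C−A): J1=30  J2=16  J3=2  J4=45  J5=7  J6=60

5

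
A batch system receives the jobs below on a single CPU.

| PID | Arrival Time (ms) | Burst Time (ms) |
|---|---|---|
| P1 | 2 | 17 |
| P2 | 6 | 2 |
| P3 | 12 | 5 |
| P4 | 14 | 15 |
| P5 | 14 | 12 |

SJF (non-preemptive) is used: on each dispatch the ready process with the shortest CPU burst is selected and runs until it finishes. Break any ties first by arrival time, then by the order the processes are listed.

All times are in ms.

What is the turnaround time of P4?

39

Gantt: | idle 0-2 | P1 2-19 | P2 19-21 | P3 21-26 | P5 26-38 | P4 38-53 |
Completion: P1=19  P2=21  P3=26  P4=53  P5=38
Turnaround(P4) = completion − arrival = 53 − 14 = 39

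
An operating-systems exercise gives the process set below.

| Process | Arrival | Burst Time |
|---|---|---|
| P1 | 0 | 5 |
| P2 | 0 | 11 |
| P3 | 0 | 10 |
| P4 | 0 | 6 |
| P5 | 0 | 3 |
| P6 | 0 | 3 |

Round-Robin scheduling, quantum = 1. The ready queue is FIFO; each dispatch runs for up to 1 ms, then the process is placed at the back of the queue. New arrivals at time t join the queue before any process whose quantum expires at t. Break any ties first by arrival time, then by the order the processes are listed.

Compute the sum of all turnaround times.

162

Schedule: | P1 0-1 | P2 1-2 | P3 2-3 | P4 3-4 | P5 4-5 | P6 5-6 | P1 6-7 | P2 7-8 | P3 8-9 | P4 9-10 | P5 10-11 | P6 11-12 | P1 12-13 | P2 13-14 | P3 14-15 | P4 15-16 | P5 16-17 | P6 17-18 | P1 18-19 | P2 19-20 | P3 20-21 | P4 21-22 | P1 22-23 | P2 23-24 | P3 24-25 | P4 25-26 | P2 26-27 | P3 27-28 | P4 28-29 | P2 29-30 | P3 30-31 | P2 31-32 | P3 32-33 | P2 33-34 | P3 34-35 | P2 35-36 | P3 36-37 | P2 37-38 |
Completion: P1=23  P2=38  P3=37  P4=29  P5=17  P6=18
Turnaround = completion − arrival: P1=23, P2=38, P3=37, P4=29, P5=17, P6=18
Total turnaround = 23 + 38 + 37 + 29 + 17 + 18 = 162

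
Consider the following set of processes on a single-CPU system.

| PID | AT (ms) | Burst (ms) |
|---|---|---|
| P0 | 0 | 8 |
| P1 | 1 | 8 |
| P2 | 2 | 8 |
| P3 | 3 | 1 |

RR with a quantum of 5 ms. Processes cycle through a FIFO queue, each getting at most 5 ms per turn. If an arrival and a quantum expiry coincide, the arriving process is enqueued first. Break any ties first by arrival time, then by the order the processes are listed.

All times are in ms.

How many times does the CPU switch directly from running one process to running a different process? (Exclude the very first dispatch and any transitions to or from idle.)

6

Schedule: | P0 0-5 | P1 5-10 | P2 10-15 | P3 15-16 | P0 16-19 | P1 19-22 | P2 22-25 |
Completion: P0=19  P1=22  P2=25  P3=16
Turnaround (C−A): P0=19  P1=21  P2=23  P3=13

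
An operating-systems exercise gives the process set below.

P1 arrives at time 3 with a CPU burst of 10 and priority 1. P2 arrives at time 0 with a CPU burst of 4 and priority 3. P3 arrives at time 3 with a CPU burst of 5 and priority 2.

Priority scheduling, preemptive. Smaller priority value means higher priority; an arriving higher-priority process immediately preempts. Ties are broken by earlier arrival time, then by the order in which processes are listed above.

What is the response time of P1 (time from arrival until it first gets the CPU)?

Schedule: | P2 0-3 | P1 3-13 | P3 13-18 | P2 18-19 |
Completion: P1=13  P2=19  P3=18
Response(P1) = first start − arrival = 3 − 3 = 0

0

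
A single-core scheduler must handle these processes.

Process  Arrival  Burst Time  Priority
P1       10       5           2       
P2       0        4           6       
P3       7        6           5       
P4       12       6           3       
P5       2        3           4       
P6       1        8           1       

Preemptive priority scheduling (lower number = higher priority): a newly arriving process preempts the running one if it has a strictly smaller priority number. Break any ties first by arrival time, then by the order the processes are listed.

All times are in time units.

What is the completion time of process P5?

23

Gantt: | P2 0-1 | P6 1-9 | P5 9-10 | P1 10-15 | P4 15-21 | P5 21-23 | P3 23-29 | P2 29-32 |
Completion: P1=15  P2=32  P3=29  P4=21  P5=23  P6=9
Turnaround (C−A): P1=5  P2=32  P3=22  P4=9  P5=21  P6=8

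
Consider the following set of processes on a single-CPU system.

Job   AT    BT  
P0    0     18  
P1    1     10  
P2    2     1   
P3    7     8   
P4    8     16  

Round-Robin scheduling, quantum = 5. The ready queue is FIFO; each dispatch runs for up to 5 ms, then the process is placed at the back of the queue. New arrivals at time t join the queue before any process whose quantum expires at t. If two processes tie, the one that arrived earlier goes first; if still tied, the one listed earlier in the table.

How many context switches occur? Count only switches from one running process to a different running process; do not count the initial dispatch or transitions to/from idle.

Schedule: | P0 0-5 | P1 5-10 | P2 10-11 | P0 11-16 | P3 16-21 | P4 21-26 | P1 26-31 | P0 31-36 | P3 36-39 | P4 39-44 | P0 44-47 | P4 47-53 |
Completion: P0=47  P1=31  P2=11  P3=39  P4=53
Turnaround (C−A): P0=47  P1=30  P2=9  P3=32  P4=45

11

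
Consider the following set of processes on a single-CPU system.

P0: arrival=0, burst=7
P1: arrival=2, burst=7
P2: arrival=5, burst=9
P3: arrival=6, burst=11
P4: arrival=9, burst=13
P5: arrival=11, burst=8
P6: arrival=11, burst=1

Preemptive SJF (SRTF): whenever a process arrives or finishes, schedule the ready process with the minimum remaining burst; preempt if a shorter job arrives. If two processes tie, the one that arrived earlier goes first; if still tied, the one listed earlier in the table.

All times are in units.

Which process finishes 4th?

Schedule: | P0 0-7 | P1 7-11 | P6 11-12 | P1 12-15 | P5 15-23 | P2 23-32 | P3 32-43 | P4 43-56 |
Completion: P0=7  P1=15  P2=32  P3=43  P4=56  P5=23  P6=12
Turnaround (C−A): P0=7  P1=13  P2=27  P3=37  P4=47  P5=12  P6=1
Finish order: P0 → P6 → P1 → P5 → P2 → P3 → P4

P5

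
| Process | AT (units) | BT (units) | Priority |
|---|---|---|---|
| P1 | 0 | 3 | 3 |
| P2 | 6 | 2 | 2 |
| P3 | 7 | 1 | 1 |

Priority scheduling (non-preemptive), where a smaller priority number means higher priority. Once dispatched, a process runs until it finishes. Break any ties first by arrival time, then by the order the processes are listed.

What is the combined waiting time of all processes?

Timeline: | P1 0-3 | idle 3-6 | P2 6-8 | P3 8-9 |
Completion: P1=3  P2=8  P3=9
Turnaround (C−A): P1=3  P2=2  P3=2
Waiting = turnaround − burst: P1=0, P2=0, P3=1
Total waiting = 0 + 0 + 1 = 1

1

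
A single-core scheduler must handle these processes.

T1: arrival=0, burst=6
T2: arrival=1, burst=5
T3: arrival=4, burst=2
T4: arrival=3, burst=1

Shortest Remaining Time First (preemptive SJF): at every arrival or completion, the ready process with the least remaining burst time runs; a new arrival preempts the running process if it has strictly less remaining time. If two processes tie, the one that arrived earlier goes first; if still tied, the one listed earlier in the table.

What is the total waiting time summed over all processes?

11

Schedule: | T1 0-3 | T4 3-4 | T3 4-6 | T1 6-9 | T2 9-14 |
Completion: T1=9  T2=14  T3=6  T4=4
Waiting = turnaround − burst: T1=3, T2=8, T3=0, T4=0
Total waiting = 3 + 8 + 0 + 0 = 11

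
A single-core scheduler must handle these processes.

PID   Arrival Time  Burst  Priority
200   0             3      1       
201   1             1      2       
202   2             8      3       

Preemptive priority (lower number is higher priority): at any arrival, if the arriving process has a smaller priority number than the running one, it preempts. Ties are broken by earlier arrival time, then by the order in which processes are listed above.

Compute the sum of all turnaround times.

16

Schedule: | 200 0-3 | 201 3-4 | 202 4-12 |
Completion: 200=3  201=4  202=12
Turnaround (C−A): 200=3  201=3  202=10
Turnaround = completion − arrival: 200=3, 201=3, 202=10
Total turnaround = 3 + 3 + 10 = 16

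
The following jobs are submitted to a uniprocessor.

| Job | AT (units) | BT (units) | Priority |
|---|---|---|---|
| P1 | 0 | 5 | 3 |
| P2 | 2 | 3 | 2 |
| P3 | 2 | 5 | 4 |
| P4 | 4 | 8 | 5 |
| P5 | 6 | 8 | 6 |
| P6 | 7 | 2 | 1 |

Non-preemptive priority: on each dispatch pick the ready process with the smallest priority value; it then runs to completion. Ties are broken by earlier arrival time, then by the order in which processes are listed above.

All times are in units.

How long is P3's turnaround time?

13

Gantt: | P1 0-5 | P2 5-8 | P6 8-10 | P3 10-15 | P4 15-23 | P5 23-31 |
Completion: P1=5  P2=8  P3=15  P4=23  P5=31  P6=10
Turnaround (C−A): P1=5  P2=6  P3=13  P4=19  P5=25  P6=3
Turnaround(P3) = completion − arrival = 15 − 2 = 13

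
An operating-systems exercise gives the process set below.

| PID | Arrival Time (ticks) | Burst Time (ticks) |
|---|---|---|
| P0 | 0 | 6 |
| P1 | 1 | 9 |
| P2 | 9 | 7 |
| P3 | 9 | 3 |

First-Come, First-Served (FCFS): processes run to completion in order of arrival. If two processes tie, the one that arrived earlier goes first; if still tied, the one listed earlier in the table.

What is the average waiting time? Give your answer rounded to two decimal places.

6.00

Gantt: | P0 0-6 | P1 6-15 | P2 15-22 | P3 22-25 |
Completion: P0=6  P1=15  P2=22  P3=25
Turnaround (C−A): P0=6  P1=14  P2=13  P3=16
Waiting times: P0=0, P1=5, P2=6, P3=13
Average waiting = (0+5+6+13) / 4 = 24/4 = 6.00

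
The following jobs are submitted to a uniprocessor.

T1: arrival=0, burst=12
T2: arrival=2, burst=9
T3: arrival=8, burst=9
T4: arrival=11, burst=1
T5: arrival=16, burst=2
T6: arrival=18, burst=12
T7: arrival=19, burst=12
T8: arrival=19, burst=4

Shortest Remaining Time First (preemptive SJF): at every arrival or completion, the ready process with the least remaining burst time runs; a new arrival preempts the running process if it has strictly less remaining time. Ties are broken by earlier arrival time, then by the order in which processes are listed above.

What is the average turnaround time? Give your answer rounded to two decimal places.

18.13

Timeline: | T1 0-2 | T2 2-11 | T4 11-12 | T3 12-16 | T5 16-18 | T3 18-23 | T8 23-27 | T1 27-37 | T6 37-49 | T7 49-61 |
Completion: T1=37  T2=11  T3=23  T4=12  T5=18  T6=49  T7=61  T8=27
Turnaround (C−A): T1=37  T2=9  T3=15  T4=1  T5=2  T6=31  T7=42  T8=8
Turnaround times: T1=37, T2=9, T3=15, T4=1, T5=2, T6=31, T7=42, T8=8
Average turnaround = (37+9+15+1+2+31+42+8) / 8 = 145/8 = 18.13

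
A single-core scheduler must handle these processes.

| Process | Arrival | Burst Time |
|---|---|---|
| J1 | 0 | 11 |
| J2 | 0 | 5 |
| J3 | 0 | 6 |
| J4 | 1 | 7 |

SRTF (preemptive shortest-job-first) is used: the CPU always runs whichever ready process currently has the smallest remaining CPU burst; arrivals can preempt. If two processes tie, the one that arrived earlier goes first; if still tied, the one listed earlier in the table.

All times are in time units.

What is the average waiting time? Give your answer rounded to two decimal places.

Schedule: | J2 0-5 | J3 5-11 | J4 11-18 | J1 18-29 |
Completion: J1=29  J2=5  J3=11  J4=18
Turnaround (C−A): J1=29  J2=5  J3=11  J4=17
Waiting times: J1=18, J2=0, J3=5, J4=10
Average waiting = (18+0+5+10) / 4 = 33/4 = 8.25

8.25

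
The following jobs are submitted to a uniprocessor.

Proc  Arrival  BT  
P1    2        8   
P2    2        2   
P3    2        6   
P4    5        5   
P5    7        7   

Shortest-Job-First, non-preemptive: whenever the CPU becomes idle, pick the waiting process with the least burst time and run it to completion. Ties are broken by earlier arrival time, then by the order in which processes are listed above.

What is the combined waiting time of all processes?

Gantt: | idle 0-2 | P2 2-4 | P3 4-10 | P4 10-15 | P5 15-22 | P1 22-30 |
Completion: P1=30  P2=4  P3=10  P4=15  P5=22
Turnaround (C−A): P1=28  P2=2  P3=8  P4=10  P5=15
Waiting = turnaround − burst: P1=20, P2=0, P3=2, P4=5, P5=8
Total waiting = 20 + 0 + 2 + 5 + 8 = 35

35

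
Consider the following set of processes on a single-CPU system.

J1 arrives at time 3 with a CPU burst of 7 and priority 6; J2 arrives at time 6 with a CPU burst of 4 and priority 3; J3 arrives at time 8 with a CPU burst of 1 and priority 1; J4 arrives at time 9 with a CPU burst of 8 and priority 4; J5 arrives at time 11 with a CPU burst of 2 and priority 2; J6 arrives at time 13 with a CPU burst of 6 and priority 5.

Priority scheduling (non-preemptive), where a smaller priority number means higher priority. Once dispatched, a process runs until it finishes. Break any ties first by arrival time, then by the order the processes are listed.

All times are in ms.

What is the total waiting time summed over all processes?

29

Timeline: | idle 0-3 | J1 3-10 | J3 10-11 | J5 11-13 | J2 13-17 | J4 17-25 | J6 25-31 |
Completion: J1=10  J2=17  J3=11  J4=25  J5=13  J6=31
Waiting = turnaround − burst: J1=0, J2=7, J3=2, J4=8, J5=0, J6=12
Total waiting = 0 + 7 + 2 + 8 + 0 + 12 = 29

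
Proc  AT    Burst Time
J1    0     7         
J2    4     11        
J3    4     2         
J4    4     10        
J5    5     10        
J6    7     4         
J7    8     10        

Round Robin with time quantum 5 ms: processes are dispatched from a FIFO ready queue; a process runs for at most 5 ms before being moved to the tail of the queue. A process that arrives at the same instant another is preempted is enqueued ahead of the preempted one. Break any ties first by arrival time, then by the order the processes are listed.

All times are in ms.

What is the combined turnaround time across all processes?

230

Gantt: | J1 0-5 | J2 5-10 | J3 10-12 | J4 12-17 | J5 17-22 | J1 22-24 | J6 24-28 | J7 28-33 | J2 33-38 | J4 38-43 | J5 43-48 | J7 48-53 | J2 53-54 |
Completion: J1=24  J2=54  J3=12  J4=43  J5=48  J6=28  J7=53
Turnaround = completion − arrival: J1=24, J2=50, J3=8, J4=39, J5=43, J6=21, J7=45
Total turnaround = 24 + 50 + 8 + 39 + 43 + 21 + 45 = 230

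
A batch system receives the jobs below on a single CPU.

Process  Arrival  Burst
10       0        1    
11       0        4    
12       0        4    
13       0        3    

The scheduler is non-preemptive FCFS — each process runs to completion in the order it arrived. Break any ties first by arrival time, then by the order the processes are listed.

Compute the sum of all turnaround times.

27

Timeline: | 10 0-1 | 11 1-5 | 12 5-9 | 13 9-12 |
Completion: 10=1  11=5  12=9  13=12
Turnaround = completion − arrival: 10=1, 11=5, 12=9, 13=12
Total turnaround = 1 + 5 + 9 + 12 = 27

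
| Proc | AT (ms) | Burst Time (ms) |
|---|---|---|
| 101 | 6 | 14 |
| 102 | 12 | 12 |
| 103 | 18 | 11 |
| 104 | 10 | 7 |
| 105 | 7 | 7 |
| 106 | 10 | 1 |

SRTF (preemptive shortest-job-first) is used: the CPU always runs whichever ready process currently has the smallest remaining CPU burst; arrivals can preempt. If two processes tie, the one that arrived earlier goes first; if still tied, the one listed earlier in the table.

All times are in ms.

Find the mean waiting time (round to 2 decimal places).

11.50

Schedule: | idle 0-6 | 101 6-7 | 105 7-10 | 106 10-11 | 105 11-15 | 104 15-22 | 103 22-33 | 102 33-45 | 101 45-58 |
Completion: 101=58  102=45  103=33  104=22  105=15  106=11
Waiting times: 101=38, 102=21, 103=4, 104=5, 105=1, 106=0
Average waiting = (38+21+4+5+1+0) / 6 = 69/6 = 11.50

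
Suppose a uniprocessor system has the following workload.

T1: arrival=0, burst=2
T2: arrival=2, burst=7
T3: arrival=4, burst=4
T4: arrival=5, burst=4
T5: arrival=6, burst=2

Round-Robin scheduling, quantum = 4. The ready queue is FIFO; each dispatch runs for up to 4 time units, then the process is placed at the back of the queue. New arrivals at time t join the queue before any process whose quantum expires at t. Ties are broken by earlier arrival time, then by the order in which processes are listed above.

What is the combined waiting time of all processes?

25

Gantt: | T1 0-2 | T2 2-6 | T3 6-10 | T4 10-14 | T5 14-16 | T2 16-19 |
Completion: T1=2  T2=19  T3=10  T4=14  T5=16
Turnaround (C−A): T1=2  T2=17  T3=6  T4=9  T5=10
Waiting = turnaround − burst: T1=0, T2=10, T3=2, T4=5, T5=8
Total waiting = 0 + 10 + 2 + 5 + 8 = 25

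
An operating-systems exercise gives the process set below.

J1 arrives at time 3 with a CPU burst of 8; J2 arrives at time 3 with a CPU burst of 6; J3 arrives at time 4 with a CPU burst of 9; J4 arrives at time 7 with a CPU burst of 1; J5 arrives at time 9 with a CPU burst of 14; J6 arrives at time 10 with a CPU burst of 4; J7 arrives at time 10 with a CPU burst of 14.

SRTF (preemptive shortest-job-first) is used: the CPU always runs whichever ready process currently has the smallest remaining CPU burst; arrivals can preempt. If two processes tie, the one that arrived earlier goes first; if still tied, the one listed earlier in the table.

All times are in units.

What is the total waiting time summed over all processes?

Gantt: | idle 0-3 | J2 3-7 | J4 7-8 | J2 8-10 | J6 10-14 | J1 14-22 | J3 22-31 | J5 31-45 | J7 45-59 |
Completion: J1=22  J2=10  J3=31  J4=8  J5=45  J6=14  J7=59
Turnaround (C−A): J1=19  J2=7  J3=27  J4=1  J5=36  J6=4  J7=49
Waiting = turnaround − burst: J1=11, J2=1, J3=18, J4=0, J5=22, J6=0, J7=35
Total waiting = 11 + 1 + 18 + 0 + 22 + 0 + 35 = 87

87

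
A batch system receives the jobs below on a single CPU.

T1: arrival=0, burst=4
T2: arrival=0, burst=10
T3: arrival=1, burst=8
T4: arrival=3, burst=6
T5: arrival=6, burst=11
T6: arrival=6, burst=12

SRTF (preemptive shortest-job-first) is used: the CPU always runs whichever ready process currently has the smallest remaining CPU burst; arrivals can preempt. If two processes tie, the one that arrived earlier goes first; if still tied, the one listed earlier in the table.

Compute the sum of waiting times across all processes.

Timeline: | T1 0-4 | T4 4-10 | T3 10-18 | T2 18-28 | T5 28-39 | T6 39-51 |
Completion: T1=4  T2=28  T3=18  T4=10  T5=39  T6=51
Waiting = turnaround − burst: T1=0, T2=18, T3=9, T4=1, T5=22, T6=33
Total waiting = 0 + 18 + 9 + 1 + 22 + 33 = 83

83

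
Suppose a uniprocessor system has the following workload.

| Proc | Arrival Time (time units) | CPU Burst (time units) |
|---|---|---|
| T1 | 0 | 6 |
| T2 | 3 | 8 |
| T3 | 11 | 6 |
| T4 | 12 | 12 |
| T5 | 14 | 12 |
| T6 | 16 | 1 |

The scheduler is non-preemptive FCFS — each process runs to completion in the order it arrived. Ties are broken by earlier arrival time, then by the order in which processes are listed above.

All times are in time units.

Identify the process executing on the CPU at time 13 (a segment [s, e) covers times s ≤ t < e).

T2

Schedule: | T1 0-6 | T2 6-14 | T3 14-20 | T4 20-32 | T5 32-44 | T6 44-45 |
Completion: T1=6  T2=14  T3=20  T4=32  T5=44  T6=45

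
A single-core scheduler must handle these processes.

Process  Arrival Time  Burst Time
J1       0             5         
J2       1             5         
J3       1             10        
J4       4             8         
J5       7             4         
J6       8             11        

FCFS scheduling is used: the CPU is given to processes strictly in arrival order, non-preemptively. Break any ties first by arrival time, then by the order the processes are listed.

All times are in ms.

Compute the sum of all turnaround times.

117

Timeline: | J1 0-5 | J2 5-10 | J3 10-20 | J4 20-28 | J5 28-32 | J6 32-43 |
Completion: J1=5  J2=10  J3=20  J4=28  J5=32  J6=43
Turnaround (C−A): J1=5  J2=9  J3=19  J4=24  J5=25  J6=35
Turnaround = completion − arrival: J1=5, J2=9, J3=19, J4=24, J5=25, J6=35
Total turnaround = 5 + 9 + 19 + 24 + 25 + 35 = 117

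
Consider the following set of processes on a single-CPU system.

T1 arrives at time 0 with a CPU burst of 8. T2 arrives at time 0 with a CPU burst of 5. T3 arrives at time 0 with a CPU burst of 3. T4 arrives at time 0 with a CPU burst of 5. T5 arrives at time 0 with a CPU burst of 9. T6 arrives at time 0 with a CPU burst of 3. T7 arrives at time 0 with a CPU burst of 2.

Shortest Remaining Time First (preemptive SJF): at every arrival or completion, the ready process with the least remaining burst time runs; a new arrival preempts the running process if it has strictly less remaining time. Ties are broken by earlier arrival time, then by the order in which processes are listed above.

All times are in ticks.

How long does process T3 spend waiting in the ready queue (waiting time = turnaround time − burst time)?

Schedule: | T7 0-2 | T3 2-5 | T6 5-8 | T2 8-13 | T4 13-18 | T1 18-26 | T5 26-35 |
Completion: T1=26  T2=13  T3=5  T4=18  T5=35  T6=8  T7=2
Turnaround (C−A): T1=26  T2=13  T3=5  T4=18  T5=35  T6=8  T7=2
Waiting(T3) = turnaround − burst = 5 − 3 = 2

2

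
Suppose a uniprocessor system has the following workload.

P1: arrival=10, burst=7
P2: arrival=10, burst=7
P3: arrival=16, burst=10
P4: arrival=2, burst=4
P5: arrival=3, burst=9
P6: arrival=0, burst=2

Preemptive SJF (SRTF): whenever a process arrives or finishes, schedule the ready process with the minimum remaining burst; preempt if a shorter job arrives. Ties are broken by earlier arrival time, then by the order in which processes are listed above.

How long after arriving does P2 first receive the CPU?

12

Gantt: | P6 0-2 | P4 2-6 | P5 6-15 | P1 15-22 | P2 22-29 | P3 29-39 |
Completion: P1=22  P2=29  P3=39  P4=6  P5=15  P6=2
Turnaround (C−A): P1=12  P2=19  P3=23  P4=4  P5=12  P6=2
Response(P2) = first start − arrival = 22 − 10 = 12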